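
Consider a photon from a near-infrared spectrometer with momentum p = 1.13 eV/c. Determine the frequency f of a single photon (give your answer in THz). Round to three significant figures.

273 THz

In SI units: p = 1.13 eV/c = 6.0390e-28 kg·m/s.
Apply f = pc/h: f = 2.732e14 Hz.
Converting to THz: f = 273.2 THz ≈ 273 THz.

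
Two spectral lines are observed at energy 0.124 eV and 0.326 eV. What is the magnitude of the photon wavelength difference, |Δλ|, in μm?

6.20 μm

Using λ = hc/E: λ₁ = 9.999e-6 m, λ₂ = 3.803e-6 m.
|Δλ| = |9.999e-6 − 3.803e-6| = 6.20e-6 m = 6.20 μm.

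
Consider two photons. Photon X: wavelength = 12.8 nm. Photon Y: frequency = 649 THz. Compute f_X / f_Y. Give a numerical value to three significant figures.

36.1

f_X = 2.342 × 10^16 Hz (from wavelength = 12.8 nm, via f = c/λ).
f_Y = 6.490 × 10^14 Hz (from frequency = 649 THz, via f given directly).
Ratio = 2.342 × 10^16 / 6.490 × 10^14 = 36.1.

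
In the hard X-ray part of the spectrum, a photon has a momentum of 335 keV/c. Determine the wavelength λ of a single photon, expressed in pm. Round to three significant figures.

3.70 pm

Use h = 6.62607015·10^-34 J·s, c = 2.99792458·10^8 m/s, 1 eV = 1.602176634·10^-19 J.
In SI units: p = 335 keV/c = 1.7903·10^-22 kg·m/s.
The photon relation is λ = h/p, giving λ = 3.701·10^-12 m.
Converting to pm: λ = 3.701 pm ≈ 3.70 pm.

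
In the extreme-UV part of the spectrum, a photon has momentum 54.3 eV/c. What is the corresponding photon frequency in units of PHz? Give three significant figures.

13.1 PHz

Convert to SI: p = 54.3 eV/c = 2.9019e-26 kg·m/s.
Apply f = pc/h: f = 1.313e16 Hz.
Converting to PHz: f = 13.13 PHz ≈ 13.1 PHz.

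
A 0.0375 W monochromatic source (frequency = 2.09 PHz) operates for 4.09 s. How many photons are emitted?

1.11·10^17 photons

Total energy: E_total = P·t = 0.0375 × 4.09 = 0.1534 J.
Per-photon energy: E = 1.385·10^-18 J.
N = E_total / E_photon = 1.11·10^17.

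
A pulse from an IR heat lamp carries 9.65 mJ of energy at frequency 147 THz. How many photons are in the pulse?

Per-photon energy: E = 9.740e-20 J (from frequency = 147 THz).
N = E_total / E_photon = 0.00965 J / 9.740e-20 J = 9.91e16.

9.91e16 photons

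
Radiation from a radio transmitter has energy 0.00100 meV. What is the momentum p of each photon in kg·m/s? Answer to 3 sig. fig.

(c = 2.99792458 × 10^8 m/s, 1 eV = 1.602176634 × 10^-19 J.)
First convert: E = 0.00100 meV = 1.6022 × 10^-25 J.
Since p = E/c for a photon, p = 5.344 × 10^-34 kg·m/s.
So p ≈ 5.34 × 10^-34 kg·m/s.

5.34 × 10^-34 kg·m/s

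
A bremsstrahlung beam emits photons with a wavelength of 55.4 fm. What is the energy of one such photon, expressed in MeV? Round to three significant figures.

(h = 6.62607015e-34 J·s, c = 2.99792458e8 m/s, 1 eV = 1.602176634e-19 J.)
In SI units: λ = 55.4 fm = 5.54e-14 m.
The photon relation is E = hc/λ, giving E = 3.586e-12 J.
Converting to MeV: E = 22.38 MeV ≈ 22.4 MeV.

22.4 MeV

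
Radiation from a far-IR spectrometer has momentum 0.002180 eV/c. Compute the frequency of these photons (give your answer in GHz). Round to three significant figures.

527 GHz

Take h = 6.62607015 × 10^-34 J·s, c = 2.99792458 × 10^8 m/s, 1 eV = 1.602176634 × 10^-19 J.
Convert to SI: p = 0.002180 eV/c = 1.1651 × 10^-30 kg·m/s.
Since f = pc/h for a photon, f = 5.271 × 10^11 Hz.
Converting to GHz: f = 527.1 GHz ≈ 527 GHz.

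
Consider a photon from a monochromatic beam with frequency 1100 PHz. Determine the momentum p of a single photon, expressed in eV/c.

Use h = 6.62607015 × 10^-34 J·s, c = 2.99792458 × 10^8 m/s, 1 eV = 1.602176634 × 10^-19 J.
First convert: f = 1100 PHz = 1.10 × 10^18 Hz.
For a photon p = hf/c, so p = 2.431 × 10^-24 kg·m/s.
Converting to eV/c: p = 4549 eV/c ≈ 4550 eV/c.

4550 eV/c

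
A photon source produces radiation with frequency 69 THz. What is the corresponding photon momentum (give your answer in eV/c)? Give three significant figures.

Use h = 6.62607015 × 10^-34 J·s, c = 2.99792458 × 10^8 m/s, 1 eV = 1.602176634 × 10^-19 J.
In SI units: f = 69 THz = 6.9 × 10^13 Hz.
Apply p = hf/c: p = 1.525 × 10^-28 kg·m/s.
Converting to eV/c: p = 0.2854 eV/c ≈ 0.285 eV/c.

0.285 eV/c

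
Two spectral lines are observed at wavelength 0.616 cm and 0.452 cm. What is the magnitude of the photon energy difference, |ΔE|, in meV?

Using E = hc/λ: E₁ = 3.225e-23 J, E₂ = 4.395e-23 J.
|ΔE| = |3.225e-23 − 4.395e-23| = 1.17e-23 J = 0.0730 meV.

0.0730 meV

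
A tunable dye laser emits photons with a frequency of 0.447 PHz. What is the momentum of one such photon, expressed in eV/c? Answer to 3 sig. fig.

1.85 eV/c

First convert: f = 0.447 PHz = 4.47e14 Hz.
The photon relation is p = hf/c, giving p = 9.880e-28 kg·m/s.
Converting to eV/c: p = 1.849 eV/c ≈ 1.85 eV/c.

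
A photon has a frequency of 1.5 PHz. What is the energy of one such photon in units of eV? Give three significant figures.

Convert to SI: f = 1.5 PHz = 1.5·10^15 Hz.
Apply E = hf: E = 9.939·10^-19 J.
Converting to eV: E = 6.204 eV ≈ 6.20 eV.

6.20 eV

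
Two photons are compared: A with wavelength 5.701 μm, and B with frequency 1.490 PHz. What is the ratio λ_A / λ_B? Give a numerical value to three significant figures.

λ_A = 5.701e-6 m (from wavelength = 5.701 μm, via λ given directly).
λ_B = 2.012e-7 m (from frequency = 1.490 PHz, via λ = c/f).
Ratio = 5.701e-6 / 2.012e-7 = 28.3.

28.3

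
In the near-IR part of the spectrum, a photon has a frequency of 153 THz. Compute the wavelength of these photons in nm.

In SI units: f = 153 THz = 1.53 × 10^14 Hz.
The photon relation is λ = c/f, giving λ = 1.959 × 10^-6 m.
Converting to nm: λ = 1959 nm ≈ 1960 nm.

1960 nm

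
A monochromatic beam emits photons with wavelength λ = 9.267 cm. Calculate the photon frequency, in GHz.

Convert to SI: λ = 9.267 cm = 0.09267 m.
The photon relation is f = c/λ, giving f = 3.235e9 Hz.
Converting to GHz: f = 3.235 GHz ≈ 3.24 GHz.

3.24 GHz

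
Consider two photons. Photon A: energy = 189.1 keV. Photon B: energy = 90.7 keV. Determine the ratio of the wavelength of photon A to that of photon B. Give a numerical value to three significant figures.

0.480

λ_A = 6.557·10^-12 m (from energy = 189.1 keV, via λ = hc/E).
λ_B = 1.367·10^-11 m (from energy = 90.7 keV, via λ = hc/E).
Ratio = 6.557·10^-12 / 1.367·10^-11 = 0.480.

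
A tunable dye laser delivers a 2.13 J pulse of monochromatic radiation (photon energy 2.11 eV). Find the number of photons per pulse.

Per-photon energy: E = 3.381e-19 J (from energy = 2.11 eV).
N = E_total / E_photon = 2.13 J / 3.381e-19 J = 6.30e18.

6.30e18 photons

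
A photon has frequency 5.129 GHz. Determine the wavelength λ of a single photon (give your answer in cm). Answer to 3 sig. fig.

5.85 cm

Take c = 2.99792458e8 m/s.
Convert to SI: f = 5.129 GHz = 5.129e9 Hz.
For a photon λ = c/f, so λ = 0.05845 m.
Converting to cm: λ = 5.845 cm ≈ 5.85 cm.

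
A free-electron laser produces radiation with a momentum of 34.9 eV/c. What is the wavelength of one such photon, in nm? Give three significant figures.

35.5 nm

Use h = 6.62607015 × 10^-34 J·s, c = 2.99792458 × 10^8 m/s, 1 eV = 1.602176634 × 10^-19 J.
Convert to SI: p = 34.9 eV/c = 1.8652 × 10^-26 kg·m/s.
The photon relation is λ = h/p, giving λ = 3.553 × 10^-8 m.
Converting to nm: λ = 35.53 nm ≈ 35.5 nm.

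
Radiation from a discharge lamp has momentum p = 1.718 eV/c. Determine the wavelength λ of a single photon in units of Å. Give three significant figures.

7220 Å

Use h = 6.62607015 × 10^-34 J·s, c = 2.99792458 × 10^8 m/s, 1 eV = 1.602176634 × 10^-19 J.
In SI units: p = 1.718 eV/c = 9.1815 × 10^-28 kg·m/s.
Apply λ = h/p: λ = 7.217 × 10^-7 m.
Converting to Å: λ = 7217 Å ≈ 7220 Å.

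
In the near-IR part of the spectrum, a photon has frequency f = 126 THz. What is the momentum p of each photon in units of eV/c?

Take h = 6.62607015 × 10^-34 J·s, c = 2.99792458 × 10^8 m/s, 1 eV = 1.602176634 × 10^-19 J.
Convert to SI: f = 126 THz = 1.26 × 10^14 Hz.
Apply p = hf/c: p = 2.785 × 10^-28 kg·m/s.
Converting to eV/c: p = 0.5211 eV/c ≈ 0.521 eV/c.

0.521 eV/c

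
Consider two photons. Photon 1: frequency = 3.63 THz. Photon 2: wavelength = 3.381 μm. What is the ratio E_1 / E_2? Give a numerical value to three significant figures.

0.0409

E_1 = 2.405 × 10^-21 J (from frequency = 3.63 THz, via E = hf).
E_2 = 5.875 × 10^-20 J (from wavelength = 3.381 μm, via E = hc/λ).
Ratio = 2.405 × 10^-21 / 5.875 × 10^-20 = 0.0409.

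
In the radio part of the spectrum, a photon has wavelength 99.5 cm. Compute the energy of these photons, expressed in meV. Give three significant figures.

Use h = 6.62607015·10^-34 J·s, c = 2.99792458·10^8 m/s, 1 eV = 1.602176634·10^-19 J.
Convert to SI: λ = 99.5 cm = 0.995 m.
The photon relation is E = hc/λ, giving E = 1.996·10^-25 J.
Converting to meV: E = 0.001246 meV ≈ 1.25·10^-3 meV.

1.25·10^-3 meV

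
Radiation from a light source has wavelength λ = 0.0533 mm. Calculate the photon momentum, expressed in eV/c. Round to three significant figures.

0.0233 eV/c

Convert to SI: λ = 0.0533 mm = 5.33·10^-5 m.
Apply p = h/λ: p = 1.243·10^-29 kg·m/s.
Converting to eV/c: p = 0.02326 eV/c ≈ 0.0233 eV/c.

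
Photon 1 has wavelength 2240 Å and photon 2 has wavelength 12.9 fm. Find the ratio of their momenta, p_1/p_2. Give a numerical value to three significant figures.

5.76 × 10^-8

p_1 = 2.958 × 10^-27 kg·m/s (from wavelength = 2240 Å, via p = h/λ).
p_2 = 5.136 × 10^-20 kg·m/s (from wavelength = 12.9 fm, via p = h/λ).
Ratio = 2.958 × 10^-27 / 5.136 × 10^-20 = 5.76 × 10^-8.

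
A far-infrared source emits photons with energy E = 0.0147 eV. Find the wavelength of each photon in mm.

(h = 6.62607015·10^-34 J·s, c = 2.99792458·10^8 m/s, 1 eV = 1.602176634·10^-19 J.)
In SI units: E = 0.0147 eV = 2.3552·10^-21 J.
Apply λ = hc/E: λ = 8.434·10^-5 m.
Converting to mm: λ = 0.08434 mm ≈ 0.0843 mm.

0.0843 mm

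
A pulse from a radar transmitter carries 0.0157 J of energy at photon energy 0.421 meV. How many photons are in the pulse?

2.33 × 10^20 photons

Per-photon energy: E = 6.745 × 10^-23 J (from energy = 0.421 meV).
N = E_total / E_photon = 0.0157 J / 6.745 × 10^-23 J = 2.33 × 10^20.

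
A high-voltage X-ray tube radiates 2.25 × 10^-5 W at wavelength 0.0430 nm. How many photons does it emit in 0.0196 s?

9.55 × 10^7 photons

Total energy: E_total = P·t = 2.25 × 10^-5 × 0.0196 = 4.410 × 10^-7 J.
Per-photon energy: E = 4.620 × 10^-15 J.
N = E_total / E_photon = 9.55 × 10^7.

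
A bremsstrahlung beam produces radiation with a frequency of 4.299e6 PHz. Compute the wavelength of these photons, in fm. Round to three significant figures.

69.7 fm

Use c = 2.99792458e8 m/s.
Convert to SI: f = 4.299e6 PHz = 4.299e21 Hz.
For a photon λ = c/f, so λ = 6.974e-14 m.
Converting to fm: λ = 69.74 fm ≈ 69.7 fm.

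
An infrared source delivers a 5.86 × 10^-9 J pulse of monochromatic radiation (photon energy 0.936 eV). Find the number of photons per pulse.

Per-photon energy: E = 1.500 × 10^-19 J (from energy = 0.936 eV).
N = E_total / E_photon = 5.86 × 10^-9 J / 1.500 × 10^-19 J = 3.91 × 10^10.

3.91 × 10^10 photons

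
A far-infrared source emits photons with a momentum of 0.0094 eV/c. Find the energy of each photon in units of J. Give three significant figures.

1.51 × 10^-21 J

Convert to SI: p = 0.0094 eV/c = 5.0236 × 10^-30 kg·m/s.
For a photon E = pc, so E = 1.506 × 10^-21 J.
So E ≈ 1.51 × 10^-21 J.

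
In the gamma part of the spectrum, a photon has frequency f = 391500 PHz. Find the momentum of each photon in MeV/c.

Convert to SI: f = 391500 PHz = 3.915 × 10^20 Hz.
The photon relation is p = hf/c, giving p = 8.653 × 10^-22 kg·m/s.
Converting to MeV/c: p = 1.619 MeV/c ≈ 1.62 MeV/c.

1.62 MeV/c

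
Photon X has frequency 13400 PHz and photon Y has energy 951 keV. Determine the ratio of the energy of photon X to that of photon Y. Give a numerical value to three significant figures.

E_X = 8.879e-15 J (from frequency = 13400 PHz, via E = hf).
E_Y = 1.524e-13 J (from energy = 951 keV, via E given directly).
Ratio = 8.879e-15 / 1.524e-13 = 0.0583.

0.0583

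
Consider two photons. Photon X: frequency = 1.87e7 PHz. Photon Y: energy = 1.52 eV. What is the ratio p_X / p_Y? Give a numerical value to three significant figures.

5.09e7

p_X = 4.133e-20 kg·m/s (from frequency = 1.87e7 PHz, via p = hf/c).
p_Y = 8.123e-28 kg·m/s (from energy = 1.52 eV, via p = E/c).
Ratio = 4.133e-20 / 8.123e-28 = 5.09e7.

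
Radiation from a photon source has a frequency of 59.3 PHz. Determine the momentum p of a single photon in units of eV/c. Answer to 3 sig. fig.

Convert to SI: f = 59.3 PHz = 5.93·10^16 Hz.
Since p = hf/c for a photon, p = 1.311·10^-25 kg·m/s.
Converting to eV/c: p = 245.2 eV/c ≈ 245 eV/c.

245 eV/c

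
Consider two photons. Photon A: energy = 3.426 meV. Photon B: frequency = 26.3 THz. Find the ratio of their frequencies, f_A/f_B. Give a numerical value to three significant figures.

0.0315

f_A = 8.284 × 10^11 Hz (from energy = 3.426 meV, via f = E/h).
f_B = 2.630 × 10^13 Hz (from frequency = 26.3 THz, via f given directly).
Ratio = 8.284 × 10^11 / 2.630 × 10^13 = 0.0315.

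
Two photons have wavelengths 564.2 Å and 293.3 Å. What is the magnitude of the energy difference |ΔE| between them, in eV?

Using E = hc/λ: E₁ = 3.5208·10^-18 J, E₂ = 6.7727·10^-18 J.
|ΔE| = |3.5208·10^-18 − 6.7727·10^-18| = 3.25·10^-18 J = 20.3 eV.

20.3 eV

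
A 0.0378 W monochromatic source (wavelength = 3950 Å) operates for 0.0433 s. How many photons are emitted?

Total energy: E_total = P·t = 0.0378 × 0.0433 = 0.001637 J.
Per-photon energy: E = 5.029·10^-19 J.
N = E_total / E_photon = 3.25·10^15.

3.25·10^15 photons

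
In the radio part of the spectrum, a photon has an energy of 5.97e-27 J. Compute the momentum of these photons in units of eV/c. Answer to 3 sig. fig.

Since p = E/c for a photon, p = 1.991e-35 kg·m/s.
Converting to eV/c: p = 3.726e-8 eV/c ≈ 3.73e-8 eV/c.

3.73e-8 eV/c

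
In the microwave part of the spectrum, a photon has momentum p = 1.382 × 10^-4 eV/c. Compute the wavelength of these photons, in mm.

Take h = 6.62607015 × 10^-34 J·s, c = 2.99792458 × 10^8 m/s, 1 eV = 1.602176634 × 10^-19 J.
In SI units: p = 1.382 × 10^-4 eV/c = 7.3858 × 10^-32 kg·m/s.
The photon relation is λ = h/p, giving λ = 0.008971 m.
Converting to mm: λ = 8.971 mm ≈ 8.97 mm.

8.97 mm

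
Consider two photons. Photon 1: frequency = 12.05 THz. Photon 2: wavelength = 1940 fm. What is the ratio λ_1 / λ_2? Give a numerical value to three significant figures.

1.28 × 10^7

λ_1 = 2.488 × 10^-5 m (from frequency = 12.05 THz, via λ = c/f).
λ_2 = 1.940 × 10^-12 m (from wavelength = 1940 fm, via λ given directly).
Ratio = 2.488 × 10^-5 / 1.940 × 10^-12 = 1.28 × 10^7.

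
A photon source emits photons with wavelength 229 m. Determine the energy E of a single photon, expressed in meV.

Take h = 6.62607015 × 10^-34 J·s, c = 2.99792458 × 10^8 m/s, 1 eV = 1.602176634 × 10^-19 J.
Since E = hc/λ for a photon, E = 8.674 × 10^-28 J.
Converting to meV: E = 5.414 × 10^-6 meV ≈ 5.41 × 10^-6 meV.

5.41 × 10^-6 meV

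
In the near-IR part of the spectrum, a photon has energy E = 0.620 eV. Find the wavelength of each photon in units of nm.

2000 nm

Use h = 6.62607015e-34 J·s, c = 2.99792458e8 m/s, 1 eV = 1.602176634e-19 J.
In SI units: E = 0.620 eV = 9.9335e-20 J.
For a photon λ = hc/E, so λ = 2.000e-6 m.
Converting to nm: λ = 2000 nm ≈ 2000 nm.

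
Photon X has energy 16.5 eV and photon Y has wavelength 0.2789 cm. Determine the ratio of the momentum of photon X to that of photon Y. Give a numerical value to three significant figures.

p_X = 8.818·10^-27 kg·m/s (from energy = 16.5 eV, via p = E/c).
p_Y = 2.376·10^-31 kg·m/s (from wavelength = 0.2789 cm, via p = h/λ).
Ratio = 8.818·10^-27 / 2.376·10^-31 = 3.71·10^4.

3.71·10^4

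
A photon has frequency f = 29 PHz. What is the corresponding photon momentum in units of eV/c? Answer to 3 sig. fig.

120 eV/c

In SI units: f = 29 PHz = 2.9 × 10^16 Hz.
Apply p = hf/c: p = 6.410 × 10^-26 kg·m/s.
Converting to eV/c: p = 119.9 eV/c ≈ 120 eV/c.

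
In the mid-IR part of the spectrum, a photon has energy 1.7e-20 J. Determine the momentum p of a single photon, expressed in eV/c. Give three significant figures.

0.106 eV/c

Apply p = E/c: p = 5.671e-29 kg·m/s.
Converting to eV/c: p = 0.1061 eV/c ≈ 0.106 eV/c.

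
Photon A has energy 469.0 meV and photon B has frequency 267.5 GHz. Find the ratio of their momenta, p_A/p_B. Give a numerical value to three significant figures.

424

p_A = 2.506e-28 kg·m/s (from energy = 469.0 meV, via p = E/c).
p_B = 5.912e-31 kg·m/s (from frequency = 267.5 GHz, via p = hf/c).
Ratio = 2.506e-28 / 5.912e-31 = 424.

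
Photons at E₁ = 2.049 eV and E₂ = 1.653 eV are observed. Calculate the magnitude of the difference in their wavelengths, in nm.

Using λ = hc/E: λ₁ = 6.0510·10^-7 m, λ₂ = 7.5006·10^-7 m.
|Δλ| = |6.0510·10^-7 − 7.5006·10^-7| = 1.45·10^-7 m = 145 nm.

145 nm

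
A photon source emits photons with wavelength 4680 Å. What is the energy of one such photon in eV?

Convert to SI: λ = 4680 Å = 4.68 × 10^-7 m.
Since E = hc/λ for a photon, E = 4.245 × 10^-19 J.
Converting to eV: E = 2.649 eV ≈ 2.65 eV.

2.65 eV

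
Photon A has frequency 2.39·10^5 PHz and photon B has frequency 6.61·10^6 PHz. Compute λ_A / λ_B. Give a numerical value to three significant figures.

27.7

λ_A = 1.254·10^-12 m (from frequency = 2.39·10^5 PHz, via λ = c/f).
λ_B = 4.535·10^-14 m (from frequency = 6.61·10^6 PHz, via λ = c/f).
Ratio = 1.254·10^-12 / 4.535·10^-14 = 27.7.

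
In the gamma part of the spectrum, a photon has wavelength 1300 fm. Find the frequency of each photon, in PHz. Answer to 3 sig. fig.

2.31e5 PHz

(c = 2.99792458e8 m/s.)
Convert to SI: λ = 1300 fm = 1.3e-12 m.
Apply f = c/λ: f = 2.306e20 Hz.
Converting to PHz: f = 230600 PHz ≈ 2.31e5 PHz.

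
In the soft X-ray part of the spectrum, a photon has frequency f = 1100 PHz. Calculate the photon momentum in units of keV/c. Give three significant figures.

Use h = 6.62607015e-34 J·s, c = 2.99792458e8 m/s, 1 eV = 1.602176634e-19 J.
First convert: f = 1100 PHz = 1.1e18 Hz.
Apply p = hf/c: p = 2.431e-24 kg·m/s.
Converting to keV/c: p = 4.549 keV/c ≈ 4.55 keV/c.

4.55 keV/c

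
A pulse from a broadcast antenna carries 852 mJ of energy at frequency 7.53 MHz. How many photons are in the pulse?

Per-photon energy: E = 4.989 × 10^-27 J (from frequency = 7.53 MHz).
N = E_total / E_photon = 0.852 J / 4.989 × 10^-27 J = 1.71 × 10^26.

1.71 × 10^26 photons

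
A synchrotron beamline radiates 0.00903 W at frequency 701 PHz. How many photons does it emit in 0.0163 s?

Total energy: E_total = P·t = 0.00903 × 0.0163 = 1.472 × 10^-4 J.
Per-photon energy: E = 4.645 × 10^-16 J.
N = E_total / E_photon = 3.17 × 10^11.

3.17 × 10^11 photons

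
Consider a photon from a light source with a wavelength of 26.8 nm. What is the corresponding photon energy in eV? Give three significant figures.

Convert to SI: λ = 26.8 nm = 2.68 × 10^-8 m.
The photon relation is E = hc/λ, giving E = 7.412 × 10^-18 J.
Converting to eV: E = 46.26 eV ≈ 46.3 eV.

46.3 eV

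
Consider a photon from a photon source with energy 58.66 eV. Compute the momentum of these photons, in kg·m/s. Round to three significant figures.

Use c = 2.99792458e8 m/s, 1 eV = 1.602176634e-19 J.
First convert: E = 58.66 eV = 9.3984e-18 J.
Apply p = E/c: p = 3.135e-26 kg·m/s.
So p ≈ 3.13e-26 kg·m/s.

3.13e-26 kg·m/s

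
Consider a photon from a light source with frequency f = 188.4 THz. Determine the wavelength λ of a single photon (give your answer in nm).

(c = 2.99792458 × 10^8 m/s.)
In SI units: f = 188.4 THz = 1.884 × 10^14 Hz.
Apply λ = c/f: λ = 1.591 × 10^-6 m.
Converting to nm: λ = 1591 nm ≈ 1590 nm.

1590 nm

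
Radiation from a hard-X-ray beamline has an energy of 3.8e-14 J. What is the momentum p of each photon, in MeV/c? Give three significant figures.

Use c = 2.99792458e8 m/s, 1 eV = 1.602176634e-19 J.
Since p = E/c for a photon, p = 1.268e-22 kg·m/s.
Converting to MeV/c: p = 0.2372 MeV/c ≈ 0.237 MeV/c.

0.237 MeV/c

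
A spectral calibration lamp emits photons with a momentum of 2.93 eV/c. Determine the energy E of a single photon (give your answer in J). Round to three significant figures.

4.69e-19 J

(c = 2.99792458e8 m/s, 1 eV = 1.602176634e-19 J.)
Convert to SI: p = 2.93 eV/c = 1.5659e-27 kg·m/s.
Since E = pc for a photon, E = 4.694e-19 J.
So E ≈ 4.69e-19 J.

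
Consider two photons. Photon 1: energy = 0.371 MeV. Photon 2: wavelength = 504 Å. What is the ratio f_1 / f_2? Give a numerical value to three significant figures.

f_1 = 8.971e19 Hz (from energy = 0.371 MeV, via f = E/h).
f_2 = 5.948e15 Hz (from wavelength = 504 Å, via f = c/λ).
Ratio = 8.971e19 / 5.948e15 = 1.51e4.

1.51e4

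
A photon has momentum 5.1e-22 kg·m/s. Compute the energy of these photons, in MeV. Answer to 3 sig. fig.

0.954 MeV

Use c = 2.99792458e8 m/s, 1 eV = 1.602176634e-19 J.
Since E = pc for a photon, E = 1.529e-13 J.
Converting to MeV: E = 0.9543 MeV ≈ 0.954 MeV.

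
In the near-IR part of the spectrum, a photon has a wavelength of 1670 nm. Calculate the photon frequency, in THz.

(c = 2.99792458e8 m/s.)
Convert to SI: λ = 1670 nm = 1.67e-6 m.
For a photon f = c/λ, so f = 1.795e14 Hz.
Converting to THz: f = 179.5 THz ≈ 180 THz.

180 THz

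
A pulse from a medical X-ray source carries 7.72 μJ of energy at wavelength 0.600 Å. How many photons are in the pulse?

Per-photon energy: E = 3.311 × 10^-15 J (from wavelength = 0.600 Å).
N = E_total / E_photon = 7.72 × 10^-6 J / 3.311 × 10^-15 J = 2.33 × 10^9.

2.33 × 10^9 photons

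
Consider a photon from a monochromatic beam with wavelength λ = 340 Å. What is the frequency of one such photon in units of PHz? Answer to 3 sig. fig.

8.82 PHz

In SI units: λ = 340 Å = 3.4e-8 m.
The photon relation is f = c/λ, giving f = 8.817e15 Hz.
Converting to PHz: f = 8.817 PHz ≈ 8.82 PHz.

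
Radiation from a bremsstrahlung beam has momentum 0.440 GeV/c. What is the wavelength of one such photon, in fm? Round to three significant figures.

2.82 fm

(h = 6.62607015 × 10^-34 J·s, c = 2.99792458 × 10^8 m/s, 1 eV = 1.602176634 × 10^-19 J.)
In SI units: p = 0.440 GeV/c = 2.3515 × 10^-19 kg·m/s.
For a photon λ = h/p, so λ = 2.818 × 10^-15 m.
Converting to fm: λ = 2.818 fm ≈ 2.82 fm.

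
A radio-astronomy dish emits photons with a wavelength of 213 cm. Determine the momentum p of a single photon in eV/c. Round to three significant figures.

Take h = 6.62607015e-34 J·s, c = 2.99792458e8 m/s, 1 eV = 1.602176634e-19 J.
First convert: λ = 213 cm = 2.13 m.
The photon relation is p = h/λ, giving p = 3.111e-34 kg·m/s.
Converting to eV/c: p = 5.821e-7 eV/c ≈ 5.82e-7 eV/c.

5.82e-7 eV/c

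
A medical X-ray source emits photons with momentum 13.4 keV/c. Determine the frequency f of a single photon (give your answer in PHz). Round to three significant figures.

Convert to SI: p = 13.4 keV/c = 7.1613 × 10^-24 kg·m/s.
The photon relation is f = pc/h, giving f = 3.240 × 10^18 Hz.
Converting to PHz: f = 3240 PHz ≈ 3240 PHz.

3240 PHz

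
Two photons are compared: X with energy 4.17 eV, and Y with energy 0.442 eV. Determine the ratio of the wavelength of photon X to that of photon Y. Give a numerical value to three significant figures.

0.106

λ_X = 2.973 × 10^-7 m (from energy = 4.17 eV, via λ = hc/E).
λ_Y = 2.805 × 10^-6 m (from energy = 0.442 eV, via λ = hc/E).
Ratio = 2.973 × 10^-7 / 2.805 × 10^-6 = 0.106.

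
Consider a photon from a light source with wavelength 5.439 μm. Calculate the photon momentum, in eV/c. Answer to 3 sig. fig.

Use h = 6.62607015 × 10^-34 J·s, c = 2.99792458 × 10^8 m/s, 1 eV = 1.602176634 × 10^-19 J.
First convert: λ = 5.439 μm = 5.439 × 10^-6 m.
Since p = h/λ for a photon, p = 1.218 × 10^-28 kg·m/s.
Converting to eV/c: p = 0.2280 eV/c ≈ 0.228 eV/c.

0.228 eV/c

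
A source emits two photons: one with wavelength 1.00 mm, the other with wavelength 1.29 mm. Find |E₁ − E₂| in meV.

0.279 meV

Using E = hc/λ: E₁ = 1.986e-22 J, E₂ = 1.540e-22 J.
|ΔE| = |1.986e-22 − 1.540e-22| = 4.47e-23 J = 0.279 meV.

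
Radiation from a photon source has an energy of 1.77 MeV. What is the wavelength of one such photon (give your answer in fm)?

700 fm

In SI units: E = 1.77 MeV = 2.8359 × 10^-13 J.
Since λ = hc/E for a photon, λ = 7.005 × 10^-13 m.
Converting to fm: λ = 700.5 fm ≈ 700 fm.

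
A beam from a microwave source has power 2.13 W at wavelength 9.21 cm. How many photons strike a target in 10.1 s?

Total energy: E_total = P·t = 2.13 × 10.1 = 21.51 J.
Per-photon energy: E = 2.157e-24 J.
N = E_total / E_photon = 9.97e24.

9.97e24 photons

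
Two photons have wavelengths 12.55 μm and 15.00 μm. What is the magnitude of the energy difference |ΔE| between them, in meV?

Using E = hc/λ: E₁ = 1.5828e-20 J, E₂ = 1.3243e-20 J.
|ΔE| = |1.5828e-20 − 1.3243e-20| = 2.59e-21 J = 16.1 meV.

16.1 meV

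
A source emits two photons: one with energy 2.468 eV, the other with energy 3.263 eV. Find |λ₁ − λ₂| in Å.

1220 Å

Using λ = hc/E: λ₁ = 5.0237e-7 m, λ₂ = 3.7997e-7 m.
|Δλ| = |5.0237e-7 − 3.7997e-7| = 1.22e-7 m = 1220 Å.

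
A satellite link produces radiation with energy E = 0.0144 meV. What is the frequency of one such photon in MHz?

3480 MHz

Use h = 6.62607015·10^-34 J·s, 1 eV = 1.602176634·10^-19 J.
First convert: E = 0.0144 meV = 2.3071·10^-24 J.
Apply f = E/h: f = 3.482·10^9 Hz.
Converting to MHz: f = 3482 MHz ≈ 3480 MHz.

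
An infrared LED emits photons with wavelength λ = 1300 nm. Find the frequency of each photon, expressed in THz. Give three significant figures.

231 THz

Use c = 2.99792458 × 10^8 m/s.
First convert: λ = 1300 nm = 1.3 × 10^-6 m.
Since f = c/λ for a photon, f = 2.306 × 10^14 Hz.
Converting to THz: f = 230.6 THz ≈ 231 THz.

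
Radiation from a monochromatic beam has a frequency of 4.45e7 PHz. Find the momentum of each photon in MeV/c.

184 MeV/c

Use h = 6.62607015e-34 J·s, c = 2.99792458e8 m/s, 1 eV = 1.602176634e-19 J.
Convert to SI: f = 4.45e7 PHz = 4.45e22 Hz.
Apply p = hf/c: p = 9.835e-20 kg·m/s.
Converting to MeV/c: p = 184.0 MeV/c ≈ 184 MeV/c.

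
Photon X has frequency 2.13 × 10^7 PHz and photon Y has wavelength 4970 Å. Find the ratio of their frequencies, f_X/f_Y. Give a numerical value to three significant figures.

3.53 × 10^7

f_X = 2.130 × 10^22 Hz (from frequency = 2.13 × 10^7 PHz, via f given directly).
f_Y = 6.032 × 10^14 Hz (from wavelength = 4970 Å, via f = c/λ).
Ratio = 2.130 × 10^22 / 6.032 × 10^14 = 3.53 × 10^7.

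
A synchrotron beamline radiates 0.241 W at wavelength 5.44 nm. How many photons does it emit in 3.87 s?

2.55 × 10^16 photons

Total energy: E_total = P·t = 0.241 × 3.87 = 0.9327 J.
Per-photon energy: E = 3.652 × 10^-17 J.
N = E_total / E_photon = 2.55 × 10^16.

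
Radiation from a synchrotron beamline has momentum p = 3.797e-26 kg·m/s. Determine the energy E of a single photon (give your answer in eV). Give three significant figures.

Apply E = pc: E = 1.138e-17 J.
Converting to eV: E = 71.05 eV ≈ 71.0 eV.

71.0 eV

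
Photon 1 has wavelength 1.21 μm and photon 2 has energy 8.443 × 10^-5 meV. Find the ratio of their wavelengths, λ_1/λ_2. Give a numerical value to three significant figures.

λ_1 = 1.210 × 10^-6 m (from wavelength = 1.21 μm, via λ given directly).
λ_2 = 14.68 m (from energy = 8.443 × 10^-5 meV, via λ = hc/E).
Ratio = 1.210 × 10^-6 / 14.68 = 8.24 × 10^-8.

8.24 × 10^-8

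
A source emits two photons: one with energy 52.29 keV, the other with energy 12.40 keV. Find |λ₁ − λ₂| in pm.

Using λ = hc/E: λ₁ = 2.3711e-11 m, λ₂ = 9.9987e-11 m.
|Δλ| = |2.3711e-11 − 9.9987e-11| = 7.63e-11 m = 76.3 pm.

76.3 pm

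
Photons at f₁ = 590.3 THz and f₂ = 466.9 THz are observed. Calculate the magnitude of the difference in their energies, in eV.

Using E = hf: E₁ = 3.9114e-19 J, E₂ = 3.0937e-19 J.
|ΔE| = |3.9114e-19 − 3.0937e-19| = 8.18e-20 J = 0.510 eV.

0.510 eV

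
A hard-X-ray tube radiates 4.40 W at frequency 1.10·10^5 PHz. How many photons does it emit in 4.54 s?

2.74·10^14 photons

Total energy: E_total = P·t = 4.40 × 4.54 = 19.98 J.
Per-photon energy: E = 7.289·10^-14 J.
N = E_total / E_photon = 2.74·10^14.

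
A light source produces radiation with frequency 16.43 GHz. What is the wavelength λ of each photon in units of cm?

First convert: f = 16.43 GHz = 1.643 × 10^10 Hz.
Since λ = c/f for a photon, λ = 0.01825 m.
Converting to cm: λ = 1.825 cm ≈ 1.82 cm.

1.82 cm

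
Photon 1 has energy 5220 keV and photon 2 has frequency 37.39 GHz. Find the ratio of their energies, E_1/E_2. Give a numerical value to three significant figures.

E_1 = 8.363 × 10^-13 J (from energy = 5220 keV, via E given directly).
E_2 = 2.477 × 10^-23 J (from frequency = 37.39 GHz, via E = hf).
Ratio = 8.363 × 10^-13 / 2.477 × 10^-23 = 3.38 × 10^10.

3.38 × 10^10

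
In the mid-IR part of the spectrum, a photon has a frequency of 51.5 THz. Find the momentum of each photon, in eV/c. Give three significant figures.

0.213 eV/c

First convert: f = 51.5 THz = 5.15e13 Hz.
For a photon p = hf/c, so p = 1.138e-28 kg·m/s.
Converting to eV/c: p = 0.2130 eV/c ≈ 0.213 eV/c.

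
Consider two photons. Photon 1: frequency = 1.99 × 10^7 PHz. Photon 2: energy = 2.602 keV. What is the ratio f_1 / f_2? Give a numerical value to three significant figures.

3.16 × 10^4

f_1 = 1.990 × 10^22 Hz (from frequency = 1.99 × 10^7 PHz, via f given directly).
f_2 = 6.292 × 10^17 Hz (from energy = 2.602 keV, via f = E/h).
Ratio = 1.990 × 10^22 / 6.292 × 10^17 = 3.16 × 10^4.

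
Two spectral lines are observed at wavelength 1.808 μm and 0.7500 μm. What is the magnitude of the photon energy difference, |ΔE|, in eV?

Using E = hc/λ: E₁ = 1.0987 × 10^-19 J, E₂ = 2.6486 × 10^-19 J.
|ΔE| = |1.0987 × 10^-19 − 2.6486 × 10^-19| = 1.55 × 10^-19 J = 0.967 eV.

0.967 eV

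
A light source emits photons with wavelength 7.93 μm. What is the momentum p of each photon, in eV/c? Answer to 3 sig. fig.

0.156 eV/c

Convert to SI: λ = 7.93 μm = 7.93e-6 m.
Apply p = h/λ: p = 8.356e-29 kg·m/s.
Converting to eV/c: p = 0.1563 eV/c ≈ 0.156 eV/c.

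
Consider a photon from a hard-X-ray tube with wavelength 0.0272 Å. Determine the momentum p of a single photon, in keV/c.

Take h = 6.62607015 × 10^-34 J·s, c = 2.99792458 × 10^8 m/s, 1 eV = 1.602176634 × 10^-19 J.
Convert to SI: λ = 0.0272 Å = 2.72 × 10^-12 m.
For a photon p = h/λ, so p = 2.436 × 10^-22 kg·m/s.
Converting to keV/c: p = 455.8 keV/c ≈ 456 keV/c.

456 keV/c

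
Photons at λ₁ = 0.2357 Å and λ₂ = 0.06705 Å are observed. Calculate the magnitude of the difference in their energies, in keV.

132 keV

Using E = hc/λ: E₁ = 8.4279 × 10^-15 J, E₂ = 2.9626 × 10^-14 J.
|ΔE| = |8.4279 × 10^-15 − 2.9626 × 10^-14| = 2.12 × 10^-14 J = 132 keV.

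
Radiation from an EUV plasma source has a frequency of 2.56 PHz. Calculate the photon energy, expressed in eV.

10.6 eV

Convert to SI: f = 2.56 PHz = 2.56e15 Hz.
Since E = hf for a photon, E = 1.696e-18 J.
Converting to eV: E = 10.59 eV ≈ 10.6 eV.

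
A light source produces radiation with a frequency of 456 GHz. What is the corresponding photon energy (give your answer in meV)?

1.89 meV

Use h = 6.62607015e-34 J·s, 1 eV = 1.602176634e-19 J.
Convert to SI: f = 456 GHz = 4.56e11 Hz.
For a photon E = hf, so E = 3.021e-22 J.
Converting to meV: E = 1.886 meV ≈ 1.89 meV.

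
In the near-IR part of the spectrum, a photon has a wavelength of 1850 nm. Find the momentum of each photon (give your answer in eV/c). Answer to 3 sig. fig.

0.670 eV/c

In SI units: λ = 1850 nm = 1.85 × 10^-6 m.
For a photon p = h/λ, so p = 3.582 × 10^-28 kg·m/s.
Converting to eV/c: p = 0.6702 eV/c ≈ 0.670 eV/c.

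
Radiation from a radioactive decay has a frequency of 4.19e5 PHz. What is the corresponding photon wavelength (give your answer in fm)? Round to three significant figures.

(c = 2.99792458e8 m/s.)
First convert: f = 4.19e5 PHz = 4.19e20 Hz.
Since λ = c/f for a photon, λ = 7.155e-13 m.
Converting to fm: λ = 715.5 fm ≈ 715 fm.

715 fm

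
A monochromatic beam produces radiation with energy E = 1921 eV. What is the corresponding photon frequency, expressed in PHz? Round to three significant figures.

464 PHz

Take h = 6.62607015e-34 J·s, 1 eV = 1.602176634e-19 J.
First convert: E = 1921 eV = 3.0778e-16 J.
Apply f = E/h: f = 4.645e17 Hz.
Converting to PHz: f = 464.5 PHz ≈ 464 PHz.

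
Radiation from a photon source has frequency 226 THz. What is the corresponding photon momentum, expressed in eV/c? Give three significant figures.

0.935 eV/c

Convert to SI: f = 226 THz = 2.26·10^14 Hz.
Since p = hf/c for a photon, p = 4.995·10^-28 kg·m/s.
Converting to eV/c: p = 0.9347 eV/c ≈ 0.935 eV/c.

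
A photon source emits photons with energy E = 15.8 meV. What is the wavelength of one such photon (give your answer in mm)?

0.0785 mm

Take h = 6.62607015 × 10^-34 J·s, c = 2.99792458 × 10^8 m/s, 1 eV = 1.602176634 × 10^-19 J.
In SI units: E = 15.8 meV = 2.5314 × 10^-21 J.
Apply λ = hc/E: λ = 7.847 × 10^-5 m.
Converting to mm: λ = 0.07847 mm ≈ 0.0785 mm.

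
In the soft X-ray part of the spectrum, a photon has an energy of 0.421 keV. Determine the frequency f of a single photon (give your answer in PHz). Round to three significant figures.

Use h = 6.62607015 × 10^-34 J·s, 1 eV = 1.602176634 × 10^-19 J.
Convert to SI: E = 0.421 keV = 6.7452 × 10^-17 J.
The photon relation is f = E/h, giving f = 1.018 × 10^17 Hz.
Converting to PHz: f = 101.8 PHz ≈ 102 PHz.

102 PHz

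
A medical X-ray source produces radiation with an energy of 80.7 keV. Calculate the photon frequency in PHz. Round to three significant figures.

First convert: E = 80.7 keV = 1.2930 × 10^-14 J.
For a photon f = E/h, so f = 1.951 × 10^19 Hz.
Converting to PHz: f = 19510 PHz ≈ 1.95 × 10^4 PHz.

1.95 × 10^4 PHz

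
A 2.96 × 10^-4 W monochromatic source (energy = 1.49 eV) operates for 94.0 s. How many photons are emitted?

1.17 × 10^17 photons

Total energy: E_total = P·t = 2.96 × 10^-4 × 94.0 = 0.02782 J.
Per-photon energy: E = 2.387 × 10^-19 J.
N = E_total / E_photon = 1.17 × 10^17.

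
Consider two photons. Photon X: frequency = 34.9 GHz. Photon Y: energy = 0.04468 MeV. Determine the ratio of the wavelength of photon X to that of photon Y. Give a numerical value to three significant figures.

λ_X = 0.008590 m (from frequency = 34.9 GHz, via λ = c/f).
λ_Y = 2.775 × 10^-11 m (from energy = 0.04468 MeV, via λ = hc/E).
Ratio = 0.008590 / 2.775 × 10^-11 = 3.10 × 10^8.

3.10 × 10^8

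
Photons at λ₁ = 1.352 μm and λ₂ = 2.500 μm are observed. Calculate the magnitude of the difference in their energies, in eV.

Using E = hc/λ: E₁ = 1.4693e-19 J, E₂ = 7.9458e-20 J.
|ΔE| = |1.4693e-19 − 7.9458e-20| = 6.75e-20 J = 0.421 eV.

0.421 eV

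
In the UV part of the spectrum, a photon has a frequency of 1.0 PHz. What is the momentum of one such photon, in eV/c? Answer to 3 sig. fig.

4.14 eV/c

Take h = 6.62607015 × 10^-34 J·s, c = 2.99792458 × 10^8 m/s, 1 eV = 1.602176634 × 10^-19 J.
Convert to SI: f = 1.0 PHz = 1.0 × 10^15 Hz.
Since p = hf/c for a photon, p = 2.210 × 10^-27 kg·m/s.
Converting to eV/c: p = 4.136 eV/c ≈ 4.14 eV/c.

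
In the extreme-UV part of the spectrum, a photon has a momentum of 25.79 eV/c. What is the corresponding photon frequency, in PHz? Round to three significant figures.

Use h = 6.62607015 × 10^-34 J·s, c = 2.99792458 × 10^8 m/s, 1 eV = 1.602176634 × 10^-19 J.
Convert to SI: p = 25.79 eV/c = 1.3783 × 10^-26 kg·m/s.
Apply f = pc/h: f = 6.236 × 10^15 Hz.
Converting to PHz: f = 6.236 PHz ≈ 6.24 PHz.

6.24 PHz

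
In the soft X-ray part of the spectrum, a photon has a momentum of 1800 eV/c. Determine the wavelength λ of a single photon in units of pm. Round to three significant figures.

689 pm

Use h = 6.62607015 × 10^-34 J·s, c = 2.99792458 × 10^8 m/s, 1 eV = 1.602176634 × 10^-19 J.
First convert: p = 1800 eV/c = 9.6197 × 10^-25 kg·m/s.
Apply λ = h/p: λ = 6.888 × 10^-10 m.
Converting to pm: λ = 688.8 pm ≈ 689 pm.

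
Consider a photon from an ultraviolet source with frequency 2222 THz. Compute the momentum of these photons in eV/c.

9.19 eV/c

Convert to SI: f = 2222 THz = 2.222 × 10^15 Hz.
The photon relation is p = hf/c, giving p = 4.911 × 10^-27 kg·m/s.
Converting to eV/c: p = 9.189 eV/c ≈ 9.19 eV/c.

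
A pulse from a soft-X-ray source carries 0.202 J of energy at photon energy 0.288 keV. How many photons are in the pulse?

Per-photon energy: E = 4.614 × 10^-17 J (from energy = 0.288 keV).
N = E_total / E_photon = 0.202 J / 4.614 × 10^-17 J = 4.38 × 10^15.

4.38 × 10^15 photons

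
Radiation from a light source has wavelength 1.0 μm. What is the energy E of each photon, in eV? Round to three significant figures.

1.24 eV

Convert to SI: λ = 1.0 μm = 1.0 × 10^-6 m.
The photon relation is E = hc/λ, giving E = 1.986 × 10^-19 J.
Converting to eV: E = 1.240 eV ≈ 1.24 eV.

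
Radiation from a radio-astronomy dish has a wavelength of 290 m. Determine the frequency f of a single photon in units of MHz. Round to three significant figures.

1.03 MHz

Take c = 2.99792458e8 m/s.
Apply f = c/λ: f = 1.034e6 Hz.
Converting to MHz: f = 1.034 MHz ≈ 1.03 MHz.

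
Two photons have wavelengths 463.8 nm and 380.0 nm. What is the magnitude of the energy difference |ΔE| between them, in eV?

Using E = hc/λ: E₁ = 4.2830e-19 J, E₂ = 5.2275e-19 J.
|ΔE| = |4.2830e-19 − 5.2275e-19| = 9.45e-20 J = 0.590 eV.

0.590 eV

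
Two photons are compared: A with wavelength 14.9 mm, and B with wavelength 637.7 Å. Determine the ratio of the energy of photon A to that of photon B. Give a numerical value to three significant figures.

4.28e-6

E_A = 1.333e-23 J (from wavelength = 14.9 mm, via E = hc/λ).
E_B = 3.115e-18 J (from wavelength = 637.7 Å, via E = hc/λ).
Ratio = 1.333e-23 / 3.115e-18 = 4.28e-6.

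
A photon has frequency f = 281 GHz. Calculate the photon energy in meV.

First convert: f = 281 GHz = 2.81·10^11 Hz.
Since E = hf for a photon, E = 1.862·10^-22 J.
Converting to meV: E = 1.162 meV ≈ 1.16 meV.

1.16 meV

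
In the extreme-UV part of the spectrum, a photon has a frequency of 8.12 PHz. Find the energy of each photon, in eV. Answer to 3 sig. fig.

33.6 eV

First convert: f = 8.12 PHz = 8.12e15 Hz.
The photon relation is E = hf, giving E = 5.380e-18 J.
Converting to eV: E = 33.58 eV ≈ 33.6 eV.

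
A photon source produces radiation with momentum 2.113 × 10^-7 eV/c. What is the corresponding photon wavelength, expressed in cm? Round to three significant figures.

In SI units: p = 2.113 × 10^-7 eV/c = 1.1292 × 10^-34 kg·m/s.
For a photon λ = h/p, so λ = 5.868 m.
Converting to cm: λ = 586.8 cm ≈ 587 cm.

587 cm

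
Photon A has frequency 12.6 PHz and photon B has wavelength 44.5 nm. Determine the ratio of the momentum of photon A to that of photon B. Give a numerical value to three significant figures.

1.87

p_A = 2.785 × 10^-26 kg·m/s (from frequency = 12.6 PHz, via p = hf/c).
p_B = 1.489 × 10^-26 kg·m/s (from wavelength = 44.5 nm, via p = h/λ).
Ratio = 2.785 × 10^-26 / 1.489 × 10^-26 = 1.87.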